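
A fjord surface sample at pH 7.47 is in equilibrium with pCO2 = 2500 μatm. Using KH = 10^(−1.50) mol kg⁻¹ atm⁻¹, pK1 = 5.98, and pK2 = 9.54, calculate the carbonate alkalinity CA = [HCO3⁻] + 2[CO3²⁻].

[CO2*] = KH · pCO2 = 10^(−1.50) × 2500×10^-6 = 7.906×10^-5 mol/kg
α₀ = 1/(1 + K1/[H⁺] + K1K2/[H⁺]²) = 1/(1 + 10^+1.49 + 10^-0.58) = 0.03109
DIC = [CO2*]/α₀ = 7.906×10^-5 / 0.03109 = 2.543 mmol/kg
CA = (α₁ + 2α₂)·DIC = (0.9607 + 2×0.008177) × 2.543 = 2.48 mmol/kg

CA = 2.48 mmol/kg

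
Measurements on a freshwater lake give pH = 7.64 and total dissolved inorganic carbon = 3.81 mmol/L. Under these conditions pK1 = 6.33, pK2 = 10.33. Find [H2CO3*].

α₀ = 1 / (1 + K1/[H⁺] + K1K2/[H⁺]²) = 1 / (1 + 10^+1.31 + 10^-1.38)
   = 1 / (1 + 20.417 + 0.041687) = 1/21.459 = 0.04660
[CO2*] = α₀ × DIC = 0.04660 × 3.81 = 0.178 mmol/L

[CO2*] = 0.178 mmol/L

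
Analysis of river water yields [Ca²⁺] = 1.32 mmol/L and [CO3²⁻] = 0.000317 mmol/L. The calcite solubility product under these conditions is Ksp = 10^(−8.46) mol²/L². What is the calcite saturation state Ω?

Ω = 0.121

Ksp = 10^(−8.46) = 3.467×10^-9
Ω = [Ca²⁺][CO3²⁻]/Ksp = (1.32×10^-3)(0.000317×10^-3) / 3.467×10^-9 = 0.121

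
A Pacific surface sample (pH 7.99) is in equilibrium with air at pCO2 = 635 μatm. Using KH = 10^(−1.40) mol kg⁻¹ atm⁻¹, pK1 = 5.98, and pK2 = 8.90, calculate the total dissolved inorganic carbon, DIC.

DIC = 2.93 mmol/kg

[CO2*] = KH · pCO2 = 10^(−1.40) × 635×10^-6 = 2.528×10^-5 mol/kg
α₀ = 1/(1 + K1/[H⁺] + K1K2/[H⁺]²) = 1/(1 + 10^+2.01 + 10^+1.10) = 0.008627
DIC = [CO2*]/α₀ = 2.528×10^-5 / 0.008627 = 2.93 mmol/kg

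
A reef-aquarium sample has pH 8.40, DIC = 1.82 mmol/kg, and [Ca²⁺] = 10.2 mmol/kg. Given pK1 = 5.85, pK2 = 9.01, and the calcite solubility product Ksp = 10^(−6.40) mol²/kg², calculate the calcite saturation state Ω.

α₂ = 1 / (1 + [H⁺]/K2 + [H⁺]²/(K1K2)) = 1 / (1 + 10^+0.61 + 10^-1.94)
   = 1 / (1 + 4.0738 + 0.011482) = 1/5.0853 = 0.1966
[CO3²⁻] = α₂ × DIC = 0.1966 × 1.82 = 0.3579 mmol/kg
Ksp = 10^(−6.40) = 3.981×10^-7
Ω = [Ca²⁺][CO3²⁻]/Ksp = (10.2×10^-3)(3.579×10^-4) / 3.981×10^-7 = 9.17

Ω = 9.17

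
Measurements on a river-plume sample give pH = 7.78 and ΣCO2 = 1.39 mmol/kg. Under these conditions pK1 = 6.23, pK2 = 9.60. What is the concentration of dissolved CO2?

[CO2*] = 0.0375 mmol/kg

α₀ = 1 / (1 + K1/[H⁺] + K1K2/[H⁺]²) = 1 / (1 + 10^+1.55 + 10^-0.27)
   = 1 / (1 + 35.481 + 0.53703) = 1/37.018 = 0.02701
[CO2*] = α₀ × DIC = 0.02701 × 1.39 = 0.0375 mmol/kg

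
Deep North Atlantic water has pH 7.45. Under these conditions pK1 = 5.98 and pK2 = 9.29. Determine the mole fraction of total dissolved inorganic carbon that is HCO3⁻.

α₁ = 0.954

α₁ = 1 / (1 + [H⁺]/K1 + K2/[H⁺]) = 1 / (1 + 10^-1.47 + 10^-1.84)
   = 1 / (1 + 0.033884 + 0.014454) = 1/1.0483 = 0.9539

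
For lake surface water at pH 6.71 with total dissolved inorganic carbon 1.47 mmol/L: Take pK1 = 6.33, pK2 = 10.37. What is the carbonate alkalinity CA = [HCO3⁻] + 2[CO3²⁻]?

CA = 1.04 mmol/L

CA = [HCO3⁻] + 2[CO3²⁻] = (α₁ + 2α₂)·DIC
At pH 6.71: [H⁺]/K1 = 10^-0.38 = 0.41687, K2/[H⁺] = 10^-3.66 = 0.00021878
α₁ = 1/(1 + 0.41687 + 0.00021878) = 1/1.4171 = 0.7057; α₂ = α₁·K2/[H⁺] = 0.0001544
α₁ + 2α₂ = 0.7060
CA = 0.7060 × 1.47 = 1.04 mmol/L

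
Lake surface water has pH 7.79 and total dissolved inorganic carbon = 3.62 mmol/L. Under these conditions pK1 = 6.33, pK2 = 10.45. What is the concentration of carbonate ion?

[CO3²⁻] = 7.64 μmol/L

α₂ = 1 / (1 + [H⁺]/K2 + [H⁺]²/(K1K2)) = 1 / (1 + 10^+2.66 + 10^+1.20)
   = 1 / (1 + 457.09 + 15.849) = 1/473.94 = 0.002110
[CO3²⁻] = α₂ × DIC = 0.002110 × 3.62 = 0.00764 mmol/L = 7.64 μmol/L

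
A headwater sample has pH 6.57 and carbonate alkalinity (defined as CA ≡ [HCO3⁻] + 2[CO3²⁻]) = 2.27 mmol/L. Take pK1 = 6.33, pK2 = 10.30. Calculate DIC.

CA = [HCO3⁻] + 2[CO3²⁻] = (α₁ + 2α₂)·DIC
At pH 6.57: [H⁺]/K1 = 10^-0.24 = 0.57544, K2/[H⁺] = 10^-3.73 = 0.00018621
α₁ = 1/(1 + 0.57544 + 0.00018621) = 1/1.5756 = 0.6347; α₂ = α₁·K2/[H⁺] = 0.0001182
α₁ + 2α₂ = 0.6349
DIC = CA / (α₁ + 2α₂) = 2.27 / 0.6349 = 3.58 mmol/L

DIC = 3.58 mmol/L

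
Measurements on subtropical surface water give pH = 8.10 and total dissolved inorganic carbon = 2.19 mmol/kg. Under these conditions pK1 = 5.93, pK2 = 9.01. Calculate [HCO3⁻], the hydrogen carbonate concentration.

α₁ = 1 / (1 + [H⁺]/K1 + K2/[H⁺]) = 1 / (1 + 10^-2.17 + 10^-0.91)
   = 1 / (1 + 0.0067608 + 0.12303) = 1/1.1298 = 0.8851
[HCO3⁻] = α₁ × DIC = 0.8851 × 2.19 = 1.94 mmol/kg

[HCO3⁻] = 1.94 mmol/kg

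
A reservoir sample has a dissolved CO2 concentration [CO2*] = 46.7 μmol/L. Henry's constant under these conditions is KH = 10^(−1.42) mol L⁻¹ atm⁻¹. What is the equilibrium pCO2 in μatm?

pCO2 = 1230 μatm

KH = 10^(−1.42) = 3.802×10^-2 mol L⁻¹ atm⁻¹
pCO2 = [CO2*]/KH = 46.7×10^-6 / 3.802×10^-2 = 1.23×10^-3 atm = 1230 μatm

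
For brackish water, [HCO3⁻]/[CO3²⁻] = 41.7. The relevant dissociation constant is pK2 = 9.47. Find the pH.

From K2 = [H⁺][CO3²⁻]/[HCO3⁻]:  pH = pK2 − log₁₀([HCO3⁻]/[CO3²⁻])
log₁₀(41.7) = +1.620
pH = 9.47 − (+1.620) = 7.85

pH = 7.85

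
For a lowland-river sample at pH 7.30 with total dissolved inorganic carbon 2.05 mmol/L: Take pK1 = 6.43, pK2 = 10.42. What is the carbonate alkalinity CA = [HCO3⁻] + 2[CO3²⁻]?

CA = 1.81 mmol/L

CA = [HCO3⁻] + 2[CO3²⁻] = (α₁ + 2α₂)·DIC
At pH 7.30: [H⁺]/K1 = 10^-0.87 = 0.13490, K2/[H⁺] = 10^-3.12 = 0.00075858
α₁ = 1/(1 + 0.13490 + 0.00075858) = 1/1.1357 = 0.8805; α₂ = α₁·K2/[H⁺] = 0.0006680
α₁ + 2α₂ = 0.8819
CA = 0.8819 × 2.05 = 1.81 mmol/L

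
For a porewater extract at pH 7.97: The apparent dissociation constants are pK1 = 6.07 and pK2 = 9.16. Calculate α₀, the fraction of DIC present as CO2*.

α₀ = 0.0117

α₀ = 1 / (1 + K1/[H⁺] + K1K2/[H⁺]²) = 1 / (1 + 10^+1.90 + 10^+0.71)
   = 1 / (1 + 79.433 + 5.1286) = 1/85.561 = 0.01169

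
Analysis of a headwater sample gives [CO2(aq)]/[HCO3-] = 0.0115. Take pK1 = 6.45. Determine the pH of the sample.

pH = 8.39

From K1 = [H⁺][HCO3-]/[CO2(aq)]:  pH = pK1 − log₁₀([CO2(aq)]/[HCO3-])
log₁₀(0.0115) = -1.939
pH = 6.45 − (-1.939) = 8.39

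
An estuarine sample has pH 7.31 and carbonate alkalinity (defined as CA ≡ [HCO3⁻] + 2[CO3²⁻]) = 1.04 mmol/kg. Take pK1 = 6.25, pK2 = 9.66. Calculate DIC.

DIC = 1.13 mmol/kg

CA = [HCO3⁻] + 2[CO3²⁻] = (α₁ + 2α₂)·DIC
At pH 7.31: [H⁺]/K1 = 10^-1.06 = 0.087096, K2/[H⁺] = 10^-2.35 = 0.0044668
α₁ = 1/(1 + 0.087096 + 0.0044668) = 1/1.0916 = 0.9161; α₂ = α₁·K2/[H⁺] = 0.004092
α₁ + 2α₂ = 0.9243
DIC = CA / (α₁ + 2α₂) = 1.04 / 0.9243 = 1.13 mmol/kg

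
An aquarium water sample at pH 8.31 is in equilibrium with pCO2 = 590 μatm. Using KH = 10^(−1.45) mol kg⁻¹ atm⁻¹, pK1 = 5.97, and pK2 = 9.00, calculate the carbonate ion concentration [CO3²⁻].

[CO3²⁻] = 0.935 mmol/kg

[CO2*] = KH · pCO2 = 10^(−1.45) × 590×10^-6 = 2.093×10^-5 mol/kg
α₀ = 1/(1 + K1/[H⁺] + K1K2/[H⁺]²) = 1/(1 + 10^+2.34 + 10^+1.65) = 0.003782
DIC = [CO2*]/α₀ = 2.093×10^-5 / 0.003782 = 5.536 mmol/kg
[CO3²⁻] = α₂·DIC; α₂ = 0.1689, so [CO3²⁻] = 0.1689 × 5.536 = 0.935 mmol/kg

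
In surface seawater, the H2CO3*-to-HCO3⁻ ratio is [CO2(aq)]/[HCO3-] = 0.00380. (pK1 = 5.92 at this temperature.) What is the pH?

pH = 8.34

From K1 = [H⁺][HCO3-]/[CO2(aq)]:  pH = pK1 − log₁₀([CO2(aq)]/[HCO3-])
log₁₀(0.00380) = -2.420
pH = 5.92 − (-2.420) = 8.34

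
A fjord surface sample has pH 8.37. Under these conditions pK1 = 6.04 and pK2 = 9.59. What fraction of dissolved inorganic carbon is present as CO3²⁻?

α₂ = 1 / (1 + [H⁺]/K2 + [H⁺]²/(K1K2)) = 1 / (1 + 10^+1.22 + 10^-1.11)
   = 1 / (1 + 16.596 + 0.077625) = 1/17.673 = 0.05658

α₂ = 0.0566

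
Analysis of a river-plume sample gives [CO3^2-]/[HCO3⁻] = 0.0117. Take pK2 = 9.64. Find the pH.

pH = 7.71

From K2 = [H⁺][CO3^2-]/[HCO3⁻]:  pH = pK2 + log₁₀([CO3^2-]/[HCO3⁻])
log₁₀(0.0117) = -1.932
pH = 9.64 + (-1.932) = 7.71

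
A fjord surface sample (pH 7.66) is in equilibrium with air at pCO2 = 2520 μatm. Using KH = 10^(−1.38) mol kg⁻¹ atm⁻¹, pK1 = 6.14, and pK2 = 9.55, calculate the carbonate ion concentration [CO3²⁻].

[CO2*] = KH · pCO2 = 10^(−1.38) × 2520×10^-6 = 1.051×10^-4 mol/kg
α₀ = 1/(1 + K1/[H⁺] + K1K2/[H⁺]²) = 1/(1 + 10^+1.52 + 10^-0.37) = 0.02895
DIC = [CO2*]/α₀ = 1.051×10^-4 / 0.02895 = 3.628 mmol/kg
[CO3²⁻] = α₂·DIC; α₂ = 0.01235, so [CO3²⁻] = 0.01235 × 3.628 = 0.0448 mmol/kg

[CO3²⁻] = 0.0448 mmol/kg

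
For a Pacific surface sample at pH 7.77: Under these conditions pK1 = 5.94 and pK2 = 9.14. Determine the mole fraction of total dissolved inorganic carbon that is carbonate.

α₂ = 0.0403

α₂ = 1 / (1 + [H⁺]/K2 + [H⁺]²/(K1K2)) = 1 / (1 + 10^+1.37 + 10^-0.46)
   = 1 / (1 + 23.442 + 0.34674) = 1/24.789 = 0.04034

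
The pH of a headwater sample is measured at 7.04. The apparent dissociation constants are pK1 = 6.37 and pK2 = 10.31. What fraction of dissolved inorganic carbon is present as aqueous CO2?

α₀ = 0.176

α₀ = 1 / (1 + K1/[H⁺] + K1K2/[H⁺]²) = 1 / (1 + 10^+0.67 + 10^-2.60)
   = 1 / (1 + 4.6774 + 0.0025119) = 1/5.6799 = 0.1761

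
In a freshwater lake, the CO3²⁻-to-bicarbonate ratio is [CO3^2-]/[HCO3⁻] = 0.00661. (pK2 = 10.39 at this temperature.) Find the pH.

From K2 = [H⁺][CO3^2-]/[HCO3⁻]:  pH = pK2 + log₁₀([CO3^2-]/[HCO3⁻])
log₁₀(0.00661) = -2.180
pH = 10.39 + (-2.180) = 8.21

pH = 8.21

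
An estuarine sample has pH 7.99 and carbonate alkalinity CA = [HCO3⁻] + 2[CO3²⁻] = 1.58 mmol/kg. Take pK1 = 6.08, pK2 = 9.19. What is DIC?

CA = [HCO3⁻] + 2[CO3²⁻] = (α₁ + 2α₂)·DIC
At pH 7.99: [H⁺]/K1 = 10^-1.91 = 0.012303, K2/[H⁺] = 10^-1.20 = 0.063096
α₁ = 1/(1 + 0.012303 + 0.063096) = 1/1.0754 = 0.9299; α₂ = α₁·K2/[H⁺] = 0.05867
α₁ + 2α₂ = 1.0472
DIC = CA / (α₁ + 2α₂) = 1.58 / 1.0472 = 1.51 mmol/kg

DIC = 1.51 mmol/kg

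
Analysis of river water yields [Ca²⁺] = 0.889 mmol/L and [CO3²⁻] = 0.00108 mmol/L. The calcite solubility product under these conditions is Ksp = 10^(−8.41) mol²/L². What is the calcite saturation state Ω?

Ksp = 10^(−8.41) = 3.890×10^-9
Ω = [Ca²⁺][CO3²⁻]/Ksp = (0.889×10^-3)(0.00108×10^-3) / 3.890×10^-9 = 0.247

Ω = 0.247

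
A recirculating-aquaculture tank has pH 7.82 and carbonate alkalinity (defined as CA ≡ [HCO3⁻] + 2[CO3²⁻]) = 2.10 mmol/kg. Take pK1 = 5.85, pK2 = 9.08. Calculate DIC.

CA = [HCO3⁻] + 2[CO3²⁻] = (α₁ + 2α₂)·DIC
At pH 7.82: [H⁺]/K1 = 10^-1.97 = 0.010715, K2/[H⁺] = 10^-1.26 = 0.054954
α₁ = 1/(1 + 0.010715 + 0.054954) = 1/1.0657 = 0.9384; α₂ = α₁·K2/[H⁺] = 0.05157
α₁ + 2α₂ = 1.0415
DIC = CA / (α₁ + 2α₂) = 2.10 / 1.0415 = 2.02 mmol/kg

DIC = 2.02 mmol/kg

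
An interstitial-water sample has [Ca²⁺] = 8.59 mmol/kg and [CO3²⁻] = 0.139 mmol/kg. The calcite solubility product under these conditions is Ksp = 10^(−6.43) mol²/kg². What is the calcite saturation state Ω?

Ksp = 10^(−6.43) = 3.715×10^-7
Ω = [Ca²⁺][CO3²⁻]/Ksp = (8.59×10^-3)(0.139×10^-3) / 3.715×10^-7 = 3.21

Ω = 3.21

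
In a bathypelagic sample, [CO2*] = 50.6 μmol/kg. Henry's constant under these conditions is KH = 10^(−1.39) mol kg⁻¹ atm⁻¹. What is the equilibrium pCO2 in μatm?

pCO2 = 1240 μatm

KH = 10^(−1.39) = 4.074×10^-2 mol kg⁻¹ atm⁻¹
pCO2 = [CO2*]/KH = 50.6×10^-6 / 4.074×10^-2 = 1.24×10^-3 atm = 1240 μatm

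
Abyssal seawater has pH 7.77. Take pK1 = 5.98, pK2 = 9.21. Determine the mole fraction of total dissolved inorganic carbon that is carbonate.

α₂ = 0.0345

α₂ = 1 / (1 + [H⁺]/K2 + [H⁺]²/(K1K2)) = 1 / (1 + 10^+1.44 + 10^-0.35)
   = 1 / (1 + 27.542 + 0.44668) = 1/28.989 = 0.03450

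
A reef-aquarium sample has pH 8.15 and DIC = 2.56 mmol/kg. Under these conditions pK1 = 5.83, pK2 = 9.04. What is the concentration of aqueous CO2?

[CO2*] = 10.8 μmol/kg

α₀ = 1 / (1 + K1/[H⁺] + K1K2/[H⁺]²) = 1 / (1 + 10^+2.32 + 10^+1.43)
   = 1 / (1 + 208.93 + 26.915) = 1/236.84 = 0.004222
[CO2*] = α₀ × DIC = 0.004222 × 2.56 = 0.0108 mmol/kg = 10.8 μmol/kg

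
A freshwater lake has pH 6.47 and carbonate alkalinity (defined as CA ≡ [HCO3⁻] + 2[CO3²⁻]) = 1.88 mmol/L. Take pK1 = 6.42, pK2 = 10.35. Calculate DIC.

CA = [HCO3⁻] + 2[CO3²⁻] = (α₁ + 2α₂)·DIC
At pH 6.47: [H⁺]/K1 = 10^-0.05 = 0.89125, K2/[H⁺] = 10^-3.88 = 0.00013183
α₁ = 1/(1 + 0.89125 + 0.00013183) = 1/1.8914 = 0.5287; α₂ = α₁·K2/[H⁺] = 6.970×10^-5
α₁ + 2α₂ = 0.5289
DIC = CA / (α₁ + 2α₂) = 1.88 / 0.5289 = 3.55 mmol/L

DIC = 3.55 mmol/L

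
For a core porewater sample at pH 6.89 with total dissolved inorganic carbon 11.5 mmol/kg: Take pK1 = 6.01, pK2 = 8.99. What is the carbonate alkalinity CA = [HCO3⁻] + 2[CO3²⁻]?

CA = [HCO3⁻] + 2[CO3²⁻] = (α₁ + 2α₂)·DIC
At pH 6.89: [H⁺]/K1 = 10^-0.88 = 0.13183, K2/[H⁺] = 10^-2.10 = 0.0079433
α₁ = 1/(1 + 0.13183 + 0.0079433) = 1/1.1398 = 0.8774; α₂ = α₁·K2/[H⁺] = 0.006969
α₁ + 2α₂ = 0.8913
CA = 0.8913 × 11.5 = 10.3 mmol/kg

CA = 10.3 mmol/kg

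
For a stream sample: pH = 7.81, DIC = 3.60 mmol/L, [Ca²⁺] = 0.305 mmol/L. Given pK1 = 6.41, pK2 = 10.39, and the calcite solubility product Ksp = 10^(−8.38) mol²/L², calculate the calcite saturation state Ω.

α₂ = 1 / (1 + [H⁺]/K2 + [H⁺]²/(K1K2)) = 1 / (1 + 10^+2.58 + 10^+1.18)
   = 1 / (1 + 380.19 + 15.136) = 1/396.33 = 0.002523
[CO3²⁻] = α₂ × DIC = 0.002523 × 3.60 = 0.009083 mmol/L = 9.083 μmol/L
Ksp = 10^(−8.38) = 4.169×10^-9
Ω = [Ca²⁺][CO3²⁻]/Ksp = (0.305×10^-3)(9.083×10^-6) / 4.169×10^-9 = 0.665

Ω = 0.665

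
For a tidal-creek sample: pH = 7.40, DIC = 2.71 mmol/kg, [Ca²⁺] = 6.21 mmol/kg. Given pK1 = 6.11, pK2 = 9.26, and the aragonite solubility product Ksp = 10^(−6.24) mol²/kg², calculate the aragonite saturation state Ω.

α₂ = 1 / (1 + [H⁺]/K2 + [H⁺]²/(K1K2)) = 1 / (1 + 10^+1.86 + 10^+0.57)
   = 1 / (1 + 72.444 + 3.7154) = 1/77.159 = 0.01296
[CO3²⁻] = α₂ × DIC = 0.01296 × 2.71 = 0.03512 mmol/kg
Ksp = 10^(−6.24) = 5.754×10^-7
Ω = [Ca²⁺][CO3²⁻]/Ksp = (6.21×10^-3)(3.512×10^-5) / 5.754×10^-7 = 0.379

Ω = 0.379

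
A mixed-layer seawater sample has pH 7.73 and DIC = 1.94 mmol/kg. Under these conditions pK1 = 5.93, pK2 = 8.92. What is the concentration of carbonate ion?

α₂ = 1 / (1 + [H⁺]/K2 + [H⁺]²/(K1K2)) = 1 / (1 + 10^+1.19 + 10^-0.61)
   = 1 / (1 + 15.488 + 0.24547) = 1/16.734 = 0.05976
[CO3²⁻] = α₂ × DIC = 0.05976 × 1.94 = 0.116 mmol/kg

[CO3²⁻] = 0.116 mmol/kg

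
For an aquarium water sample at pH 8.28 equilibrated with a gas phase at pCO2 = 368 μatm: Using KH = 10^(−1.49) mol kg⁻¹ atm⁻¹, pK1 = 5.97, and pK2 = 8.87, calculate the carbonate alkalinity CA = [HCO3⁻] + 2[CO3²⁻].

[CO2*] = KH · pCO2 = 10^(−1.49) × 368×10^-6 = 1.191×10^-5 mol/kg
α₀ = 1/(1 + K1/[H⁺] + K1K2/[H⁺]²) = 1/(1 + 10^+2.31 + 10^+1.72) = 0.003881
DIC = [CO2*]/α₀ = 1.191×10^-5 / 0.003881 = 3.068 mmol/kg
CA = (α₁ + 2α₂)·DIC = (0.7924 + 2×0.2037) × 3.068 = 3.68 mmol/kg

CA = 3.68 mmol/kg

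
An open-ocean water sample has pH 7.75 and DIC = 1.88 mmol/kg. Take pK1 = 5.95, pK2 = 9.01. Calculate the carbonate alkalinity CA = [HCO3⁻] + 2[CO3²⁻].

CA = 1.95 mmol/kg

CA = [HCO3⁻] + 2[CO3²⁻] = (α₁ + 2α₂)·DIC
At pH 7.75: [H⁺]/K1 = 10^-1.80 = 0.015849, K2/[H⁺] = 10^-1.26 = 0.054954
α₁ = 1/(1 + 0.015849 + 0.054954) = 1/1.0708 = 0.9339; α₂ = α₁·K2/[H⁺] = 0.05132
α₁ + 2α₂ = 1.0365
CA = 1.0365 × 1.88 = 1.95 mmol/kg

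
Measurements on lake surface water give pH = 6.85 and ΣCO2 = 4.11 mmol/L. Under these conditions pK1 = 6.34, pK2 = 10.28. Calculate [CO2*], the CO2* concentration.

α₀ = 1 / (1 + K1/[H⁺] + K1K2/[H⁺]²) = 1 / (1 + 10^+0.51 + 10^-2.92)
   = 1 / (1 + 3.2359 + 0.0012023) = 1/4.2371 = 0.2360
[CO2*] = α₀ × DIC = 0.2360 × 4.11 = 0.970 mmol/L

[CO2*] = 0.970 mmol/L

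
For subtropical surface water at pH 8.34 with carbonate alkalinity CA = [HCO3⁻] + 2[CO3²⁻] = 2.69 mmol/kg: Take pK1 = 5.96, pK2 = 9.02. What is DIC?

CA = [HCO3⁻] + 2[CO3²⁻] = (α₁ + 2α₂)·DIC
At pH 8.34: [H⁺]/K1 = 10^-2.38 = 0.0041687, K2/[H⁺] = 10^-0.68 = 0.20893
α₁ = 1/(1 + 0.0041687 + 0.20893) = 1/1.2131 = 0.8243; α₂ = α₁·K2/[H⁺] = 0.1722
α₁ + 2α₂ = 1.1688
DIC = CA / (α₁ + 2α₂) = 2.69 / 1.1688 = 2.30 mmol/kg

DIC = 2.30 mmol/kg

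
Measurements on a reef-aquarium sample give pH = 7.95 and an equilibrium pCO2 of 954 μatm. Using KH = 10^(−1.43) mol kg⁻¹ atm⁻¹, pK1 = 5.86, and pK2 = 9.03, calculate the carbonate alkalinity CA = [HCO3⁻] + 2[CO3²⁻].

CA = 5.09 mmol/kg

[CO2*] = KH · pCO2 = 10^(−1.43) × 954×10^-6 = 3.544×10^-5 mol/kg
α₀ = 1/(1 + K1/[H⁺] + K1K2/[H⁺]²) = 1/(1 + 10^+2.09 + 10^+1.01) = 0.007448
DIC = [CO2*]/α₀ = 3.544×10^-5 / 0.007448 = 4.759 mmol/kg
CA = (α₁ + 2α₂)·DIC = (0.9163 + 2×0.07622) × 4.759 = 5.09 mmol/kg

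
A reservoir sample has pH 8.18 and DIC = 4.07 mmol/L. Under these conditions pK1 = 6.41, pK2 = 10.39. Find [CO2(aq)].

[CO2*] = 0.0676 mmol/L

α₀ = 1 / (1 + K1/[H⁺] + K1K2/[H⁺]²) = 1 / (1 + 10^+1.77 + 10^-0.44)
   = 1 / (1 + 58.884 + 0.36308) = 1/60.247 = 0.01660
[CO2*] = α₀ × DIC = 0.01660 × 4.07 = 0.0676 mmol/L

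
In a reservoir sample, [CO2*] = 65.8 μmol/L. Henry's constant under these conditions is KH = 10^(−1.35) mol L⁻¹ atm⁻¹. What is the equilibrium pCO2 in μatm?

KH = 10^(−1.35) = 4.467×10^-2 mol L⁻¹ atm⁻¹
pCO2 = [CO2*]/KH = 65.8×10^-6 / 4.467×10^-2 = 1.47×10^-3 atm = 1470 μatm

pCO2 = 1470 μatm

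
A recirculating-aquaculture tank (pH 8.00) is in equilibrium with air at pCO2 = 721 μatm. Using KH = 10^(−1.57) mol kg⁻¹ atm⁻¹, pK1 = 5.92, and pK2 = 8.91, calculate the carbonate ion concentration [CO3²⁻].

[CO2*] = KH · pCO2 = 10^(−1.57) × 721×10^-6 = 1.941×10^-5 mol/kg
α₀ = 1/(1 + K1/[H⁺] + K1K2/[H⁺]²) = 1/(1 + 10^+2.08 + 10^+1.17) = 0.007352
DIC = [CO2*]/α₀ = 1.941×10^-5 / 0.007352 = 2.640 mmol/kg
[CO3²⁻] = α₂·DIC; α₂ = 0.1087, so [CO3²⁻] = 0.1087 × 2.640 = 0.287 mmol/kg

[CO3²⁻] = 0.287 mmol/kg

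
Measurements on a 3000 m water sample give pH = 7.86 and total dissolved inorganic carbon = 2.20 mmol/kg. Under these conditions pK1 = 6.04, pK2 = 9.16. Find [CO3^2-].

[CO3²⁻] = 0.104 mmol/kg

α₂ = 1 / (1 + [H⁺]/K2 + [H⁺]²/(K1K2)) = 1 / (1 + 10^+1.30 + 10^-0.52)
   = 1 / (1 + 19.953 + 0.30200) = 1/21.255 = 0.04705
[CO3²⁻] = α₂ × DIC = 0.04705 × 2.20 = 0.104 mmol/kg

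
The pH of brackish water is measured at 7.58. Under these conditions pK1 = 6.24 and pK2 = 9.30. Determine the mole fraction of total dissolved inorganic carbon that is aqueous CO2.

α₀ = 1 / (1 + K1/[H⁺] + K1K2/[H⁺]²) = 1 / (1 + 10^+1.34 + 10^-0.38)
   = 1 / (1 + 21.878 + 0.41687) = 1/23.294 = 0.04293

α₀ = 0.0429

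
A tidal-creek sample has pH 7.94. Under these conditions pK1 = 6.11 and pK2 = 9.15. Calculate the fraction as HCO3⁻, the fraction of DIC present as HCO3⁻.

α₁ = 0.929

α₁ = 1 / (1 + [H⁺]/K1 + K2/[H⁺]) = 1 / (1 + 10^-1.83 + 10^-1.21)
   = 1 / (1 + 0.014791 + 0.061660) = 1/1.0765 = 0.9290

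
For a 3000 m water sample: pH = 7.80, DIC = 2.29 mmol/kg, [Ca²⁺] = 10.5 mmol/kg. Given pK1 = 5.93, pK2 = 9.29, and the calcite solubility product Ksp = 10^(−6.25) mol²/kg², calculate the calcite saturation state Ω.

Ω = 1.32

α₂ = 1 / (1 + [H⁺]/K2 + [H⁺]²/(K1K2)) = 1 / (1 + 10^+1.49 + 10^-0.38)
   = 1 / (1 + 30.903 + 0.41687) = 1/32.320 = 0.03094
[CO3²⁻] = α₂ × DIC = 0.03094 × 2.29 = 0.07085 mmol/kg
Ksp = 10^(−6.25) = 5.623×10^-7
Ω = [Ca²⁺][CO3²⁻]/Ksp = (10.5×10^-3)(7.085×10^-5) / 5.623×10^-7 = 1.32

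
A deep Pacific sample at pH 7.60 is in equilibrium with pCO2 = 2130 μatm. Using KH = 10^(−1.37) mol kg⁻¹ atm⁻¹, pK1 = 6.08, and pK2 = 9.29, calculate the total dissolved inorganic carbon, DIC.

[CO2*] = KH · pCO2 = 10^(−1.37) × 2130×10^-6 = 9.086×10^-5 mol/kg
α₀ = 1/(1 + K1/[H⁺] + K1K2/[H⁺]²) = 1/(1 + 10^+1.52 + 10^-0.17) = 0.02874
DIC = [CO2*]/α₀ = 9.086×10^-5 / 0.02874 = 3.16 mmol/kg

DIC = 3.16 mmol/kg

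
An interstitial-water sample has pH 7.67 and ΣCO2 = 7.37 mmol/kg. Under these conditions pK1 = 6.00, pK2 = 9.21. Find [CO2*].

[CO2*] = 0.150 mmol/kg

α₀ = 1 / (1 + K1/[H⁺] + K1K2/[H⁺]²) = 1 / (1 + 10^+1.67 + 10^+0.13)
   = 1 / (1 + 46.774 + 1.3490) = 1/49.122 = 0.02036
[CO2*] = α₀ × DIC = 0.02036 × 7.37 = 0.150 mmol/kg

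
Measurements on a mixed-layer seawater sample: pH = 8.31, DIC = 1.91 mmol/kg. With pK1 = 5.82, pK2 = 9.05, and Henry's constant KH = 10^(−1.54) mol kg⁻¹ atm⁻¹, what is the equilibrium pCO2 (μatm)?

α₀ = 1 / (1 + K1/[H⁺] + K1K2/[H⁺]²) = 1 / (1 + 10^+2.49 + 10^+1.75)
   = 1 / (1 + 309.03 + 56.234) = 1/366.26 = 0.002730
[CO2*] = α₀ × DIC = 0.002730 × 1.91 = 0.005215 mmol/kg = 5.215 μmol/kg
pCO2 = [CO2*]/KH = 5.215×10^-6 / 2.884×10^-2 = 181 μatm

pCO2 = 181 μatm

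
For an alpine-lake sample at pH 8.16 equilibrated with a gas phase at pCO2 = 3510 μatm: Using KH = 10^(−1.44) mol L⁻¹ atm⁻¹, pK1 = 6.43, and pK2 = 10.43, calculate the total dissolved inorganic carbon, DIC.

DIC = 7.01 mmol/L

[CO2*] = KH · pCO2 = 10^(−1.44) × 3510×10^-6 = 1.274×10^-4 mol/L
α₀ = 1/(1 + K1/[H⁺] + K1K2/[H⁺]²) = 1/(1 + 10^+1.73 + 10^-0.54) = 0.01818
DIC = [CO2*]/α₀ = 1.274×10^-4 / 0.01818 = 7.01 mmol/L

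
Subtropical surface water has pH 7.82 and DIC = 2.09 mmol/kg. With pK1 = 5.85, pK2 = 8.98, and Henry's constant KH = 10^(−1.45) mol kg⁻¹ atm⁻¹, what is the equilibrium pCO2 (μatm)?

pCO2 = 584 μatm

α₀ = 1 / (1 + K1/[H⁺] + K1K2/[H⁺]²) = 1 / (1 + 10^+1.97 + 10^+0.81)
   = 1 / (1 + 93.325 + 6.4565) = 1/100.78 = 0.009922
[CO2*] = α₀ × DIC = 0.009922 × 2.09 = 0.02074 mmol/kg
pCO2 = [CO2*]/KH = 2.074×10^-5 / 3.548×10^-2 = 584 μatm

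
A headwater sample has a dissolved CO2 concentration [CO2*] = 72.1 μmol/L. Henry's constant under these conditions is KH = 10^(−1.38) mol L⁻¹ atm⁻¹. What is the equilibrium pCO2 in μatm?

pCO2 = 1730 μatm

KH = 10^(−1.38) = 4.169×10^-2 mol L⁻¹ atm⁻¹
pCO2 = [CO2*]/KH = 72.1×10^-6 / 4.169×10^-2 = 1.73×10^-3 atm = 1730 μatm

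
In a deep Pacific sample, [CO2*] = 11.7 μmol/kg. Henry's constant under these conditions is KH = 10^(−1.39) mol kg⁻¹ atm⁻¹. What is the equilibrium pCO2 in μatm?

KH = 10^(−1.39) = 4.074×10^-2 mol kg⁻¹ atm⁻¹
pCO2 = [CO2*]/KH = 11.7×10^-6 / 4.074×10^-2 = 2.87×10^-4 atm = 287 μatm

pCO2 = 287 μatm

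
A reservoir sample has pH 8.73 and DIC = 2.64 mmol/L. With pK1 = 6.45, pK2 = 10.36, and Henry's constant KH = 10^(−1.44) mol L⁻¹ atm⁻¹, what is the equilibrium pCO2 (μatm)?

α₀ = 1 / (1 + K1/[H⁺] + K1K2/[H⁺]²) = 1 / (1 + 10^+2.28 + 10^+0.65)
   = 1 / (1 + 190.55 + 4.4668) = 1/196.01 = 0.005102
[CO2*] = α₀ × DIC = 0.005102 × 2.64 = 0.01347 mmol/L = 13.47 μmol/L
pCO2 = [CO2*]/KH = 1.347×10^-5 / 3.631×10^-2 = 371 μatm

pCO2 = 371 μatm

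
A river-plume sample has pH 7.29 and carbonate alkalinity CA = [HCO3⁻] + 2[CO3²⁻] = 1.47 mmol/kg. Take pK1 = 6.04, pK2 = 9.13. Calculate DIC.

CA = [HCO3⁻] + 2[CO3²⁻] = (α₁ + 2α₂)·DIC
At pH 7.29: [H⁺]/K1 = 10^-1.25 = 0.056234, K2/[H⁺] = 10^-1.84 = 0.014454
α₁ = 1/(1 + 0.056234 + 0.014454) = 1/1.0707 = 0.9340; α₂ = α₁·K2/[H⁺] = 0.01350
α₁ + 2α₂ = 0.9610
DIC = CA / (α₁ + 2α₂) = 1.47 / 0.9610 = 1.53 mmol/kg

DIC = 1.53 mmol/kg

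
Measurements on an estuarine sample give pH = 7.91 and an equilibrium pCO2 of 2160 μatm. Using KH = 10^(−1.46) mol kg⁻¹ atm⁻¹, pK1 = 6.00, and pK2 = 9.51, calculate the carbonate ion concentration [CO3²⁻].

[CO3²⁻] = 0.153 mmol/kg

[CO2*] = KH · pCO2 = 10^(−1.46) × 2160×10^-6 = 7.490×10^-5 mol/kg
α₀ = 1/(1 + K1/[H⁺] + K1K2/[H⁺]²) = 1/(1 + 10^+1.91 + 10^+0.31) = 0.01186
DIC = [CO2*]/α₀ = 7.490×10^-5 / 0.01186 = 6.316 mmol/kg
[CO3²⁻] = α₂·DIC; α₂ = 0.02421, so [CO3²⁻] = 0.02421 × 6.316 = 0.153 mmol/kg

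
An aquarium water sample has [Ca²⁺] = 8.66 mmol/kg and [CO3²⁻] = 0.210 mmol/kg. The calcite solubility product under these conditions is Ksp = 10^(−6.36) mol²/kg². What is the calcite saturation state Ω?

Ω = 4.17

Ksp = 10^(−6.36) = 4.365×10^-7
Ω = [Ca²⁺][CO3²⁻]/Ksp = (8.66×10^-3)(0.210×10^-3) / 4.365×10^-7 = 4.17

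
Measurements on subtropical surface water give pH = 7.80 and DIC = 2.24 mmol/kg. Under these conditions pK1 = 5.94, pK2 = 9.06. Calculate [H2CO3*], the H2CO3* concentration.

α₀ = 1 / (1 + K1/[H⁺] + K1K2/[H⁺]²) = 1 / (1 + 10^+1.86 + 10^+0.60)
   = 1 / (1 + 72.444 + 3.9811) = 1/77.425 = 0.01292
[CO2*] = α₀ × DIC = 0.01292 × 2.24 = 0.0289 mmol/kg

[CO2*] = 0.0289 mmol/kg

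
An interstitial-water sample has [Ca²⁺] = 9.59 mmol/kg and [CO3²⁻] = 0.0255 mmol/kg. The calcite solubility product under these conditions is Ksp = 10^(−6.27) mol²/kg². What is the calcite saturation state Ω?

Ω = 0.455

Ksp = 10^(−6.27) = 5.370×10^-7
Ω = [Ca²⁺][CO3²⁻]/Ksp = (9.59×10^-3)(0.0255×10^-3) / 5.370×10^-7 = 0.455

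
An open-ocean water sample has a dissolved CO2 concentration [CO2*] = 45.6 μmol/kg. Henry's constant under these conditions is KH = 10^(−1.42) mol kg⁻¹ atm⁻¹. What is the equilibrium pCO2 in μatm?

pCO2 = 1200 μatm

KH = 10^(−1.42) = 3.802×10^-2 mol kg⁻¹ atm⁻¹
pCO2 = [CO2*]/KH = 45.6×10^-6 / 3.802×10^-2 = 1.20×10^-3 atm = 1200 μatm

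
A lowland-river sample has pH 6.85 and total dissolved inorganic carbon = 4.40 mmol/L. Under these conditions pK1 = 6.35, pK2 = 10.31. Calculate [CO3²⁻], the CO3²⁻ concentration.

α₂ = 1 / (1 + [H⁺]/K2 + [H⁺]²/(K1K2)) = 1 / (1 + 10^+3.46 + 10^+2.96)
   = 1 / (1 + 2884.0 + 912.01) = 1/3797.0 = 0.0002634
[CO3²⁻] = α₂ × DIC = 0.0002634 × 4.40 = 0.00116 mmol/L = 1.16 μmol/L

[CO3²⁻] = 1.16 μmol/L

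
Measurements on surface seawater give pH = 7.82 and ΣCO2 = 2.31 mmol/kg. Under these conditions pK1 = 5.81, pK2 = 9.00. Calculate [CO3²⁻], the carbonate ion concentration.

[CO3²⁻] = 0.142 mmol/kg

α₂ = 1 / (1 + [H⁺]/K2 + [H⁺]²/(K1K2)) = 1 / (1 + 10^+1.18 + 10^-0.83)
   = 1 / (1 + 15.136 + 0.14791) = 1/16.284 = 0.06141
[CO3²⁻] = α₂ × DIC = 0.06141 × 2.31 = 0.142 mmol/kg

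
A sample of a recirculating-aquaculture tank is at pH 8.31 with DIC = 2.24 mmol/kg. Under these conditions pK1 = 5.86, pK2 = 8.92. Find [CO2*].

[CO2*] = 6.36 μmol/kg

α₀ = 1 / (1 + K1/[H⁺] + K1K2/[H⁺]²) = 1 / (1 + 10^+2.45 + 10^+1.84)
   = 1 / (1 + 281.84 + 69.183) = 1/352.02 = 0.002841
[CO2*] = α₀ × DIC = 0.002841 × 2.24 = 0.00636 mmol/kg = 6.36 μmol/kg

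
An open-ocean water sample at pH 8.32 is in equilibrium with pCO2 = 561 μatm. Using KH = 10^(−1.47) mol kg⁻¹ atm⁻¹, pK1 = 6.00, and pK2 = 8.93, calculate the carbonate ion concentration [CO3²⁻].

[CO2*] = KH · pCO2 = 10^(−1.47) × 561×10^-6 = 1.901×10^-5 mol/kg
α₀ = 1/(1 + K1/[H⁺] + K1K2/[H⁺]²) = 1/(1 + 10^+2.32 + 10^+1.71) = 0.003828
DIC = [CO2*]/α₀ = 1.901×10^-5 / 0.003828 = 4.965 mmol/kg
[CO3²⁻] = α₂·DIC; α₂ = 0.1963, so [CO3²⁻] = 0.1963 × 4.965 = 0.975 mmol/kg

[CO3²⁻] = 0.975 mmol/kg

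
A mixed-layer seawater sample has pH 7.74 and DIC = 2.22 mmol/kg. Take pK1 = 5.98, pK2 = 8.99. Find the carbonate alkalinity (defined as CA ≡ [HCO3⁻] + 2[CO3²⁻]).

CA = 2.30 mmol/kg

CA = [HCO3⁻] + 2[CO3²⁻] = (α₁ + 2α₂)·DIC
At pH 7.74: [H⁺]/K1 = 10^-1.76 = 0.017378, K2/[H⁺] = 10^-1.25 = 0.056234
α₁ = 1/(1 + 0.017378 + 0.056234) = 1/1.0736 = 0.9314; α₂ = α₁·K2/[H⁺] = 0.05238
α₁ + 2α₂ = 1.0362
CA = 1.0362 × 2.22 = 2.30 mmol/kg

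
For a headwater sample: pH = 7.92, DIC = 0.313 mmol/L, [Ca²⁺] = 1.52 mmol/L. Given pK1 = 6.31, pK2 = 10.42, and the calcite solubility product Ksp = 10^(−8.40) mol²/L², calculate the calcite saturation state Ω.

α₂ = 1 / (1 + [H⁺]/K2 + [H⁺]²/(K1K2)) = 1 / (1 + 10^+2.50 + 10^+0.89)
   = 1 / (1 + 316.23 + 7.7625) = 1/324.99 = 0.003077
[CO3²⁻] = α₂ × DIC = 0.003077 × 0.313 = 0.0009631 mmol/L = 0.9631 μmol/L
Ksp = 10^(−8.40) = 3.981×10^-9
Ω = [Ca²⁺][CO3²⁻]/Ksp = (1.52×10^-3)(9.631×10^-7) / 3.981×10^-9 = 0.368

Ω = 0.368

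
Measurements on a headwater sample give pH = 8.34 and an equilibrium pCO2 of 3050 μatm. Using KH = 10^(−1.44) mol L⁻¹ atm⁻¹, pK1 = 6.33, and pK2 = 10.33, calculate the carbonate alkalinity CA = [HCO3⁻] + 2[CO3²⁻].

CA = 11.6 mmol/L

[CO2*] = KH · pCO2 = 10^(−1.44) × 3050×10^-6 = 1.107×10^-4 mol/L
α₀ = 1/(1 + K1/[H⁺] + K1K2/[H⁺]²) = 1/(1 + 10^+2.01 + 10^+0.02) = 0.009581
DIC = [CO2*]/α₀ = 1.107×10^-4 / 0.009581 = 11.56 mmol/L
CA = (α₁ + 2α₂)·DIC = (0.9804 + 2×0.01003) × 11.56 = 11.6 mmol/L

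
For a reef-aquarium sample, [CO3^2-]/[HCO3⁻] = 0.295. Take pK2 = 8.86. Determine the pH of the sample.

From K2 = [H⁺][CO3^2-]/[HCO3⁻]:  pH = pK2 + log₁₀([CO3^2-]/[HCO3⁻])
log₁₀(0.295) = -0.530
pH = 8.86 + (-0.530) = 8.33

pH = 8.33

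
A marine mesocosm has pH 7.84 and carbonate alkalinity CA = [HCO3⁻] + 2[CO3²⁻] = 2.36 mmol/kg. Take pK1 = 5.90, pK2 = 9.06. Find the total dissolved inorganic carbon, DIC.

DIC = 2.26 mmol/kg

CA = [HCO3⁻] + 2[CO3²⁻] = (α₁ + 2α₂)·DIC
At pH 7.84: [H⁺]/K1 = 10^-1.94 = 0.011482, K2/[H⁺] = 10^-1.22 = 0.060256
α₁ = 1/(1 + 0.011482 + 0.060256) = 1/1.0717 = 0.9331; α₂ = α₁·K2/[H⁺] = 0.05622
α₁ + 2α₂ = 1.0455
DIC = CA / (α₁ + 2α₂) = 2.36 / 1.0455 = 2.26 mmol/kg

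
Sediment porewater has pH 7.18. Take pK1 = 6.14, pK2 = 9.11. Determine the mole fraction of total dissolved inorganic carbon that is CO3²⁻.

α₂ = 0.0107

α₂ = 1 / (1 + [H⁺]/K2 + [H⁺]²/(K1K2)) = 1 / (1 + 10^+1.93 + 10^+0.89)
   = 1 / (1 + 85.114 + 7.7625) = 1/93.876 = 0.01065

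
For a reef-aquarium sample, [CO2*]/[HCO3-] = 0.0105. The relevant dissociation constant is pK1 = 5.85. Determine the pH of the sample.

pH = 7.83

From K1 = [H⁺][HCO3-]/[CO2*]:  pH = pK1 − log₁₀([CO2*]/[HCO3-])
log₁₀(0.0105) = -1.979
pH = 5.85 − (-1.979) = 7.83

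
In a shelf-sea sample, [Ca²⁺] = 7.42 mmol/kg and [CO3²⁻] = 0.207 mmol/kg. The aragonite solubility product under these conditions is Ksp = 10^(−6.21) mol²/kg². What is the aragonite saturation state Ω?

Ω = 2.49

Ksp = 10^(−6.21) = 6.166×10^-7
Ω = [Ca²⁺][CO3²⁻]/Ksp = (7.42×10^-3)(0.207×10^-3) / 6.166×10^-7 = 2.49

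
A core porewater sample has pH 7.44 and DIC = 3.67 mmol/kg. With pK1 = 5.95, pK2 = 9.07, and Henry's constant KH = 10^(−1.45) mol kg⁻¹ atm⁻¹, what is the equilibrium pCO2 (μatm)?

α₀ = 1 / (1 + K1/[H⁺] + K1K2/[H⁺]²) = 1 / (1 + 10^+1.49 + 10^-0.14)
   = 1 / (1 + 30.903 + 0.72444) = 1/32.627 = 0.03065
[CO2*] = α₀ × DIC = 0.03065 × 3.67 = 0.1125 mmol/kg
pCO2 = [CO2*]/KH = 1.125×10^-4 / 3.548×10^-2 = 3170 μatm

pCO2 = 3170 μatm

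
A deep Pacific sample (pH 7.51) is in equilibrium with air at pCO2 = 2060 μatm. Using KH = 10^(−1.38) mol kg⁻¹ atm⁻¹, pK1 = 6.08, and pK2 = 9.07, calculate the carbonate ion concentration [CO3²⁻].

[CO3²⁻] = 0.0637 mmol/kg

[CO2*] = KH · pCO2 = 10^(−1.38) × 2060×10^-6 = 8.588×10^-5 mol/kg
α₀ = 1/(1 + K1/[H⁺] + K1K2/[H⁺]²) = 1/(1 + 10^+1.43 + 10^-0.13) = 0.03490
DIC = [CO2*]/α₀ = 8.588×10^-5 / 0.03490 = 2.461 mmol/kg
[CO3²⁻] = α₂·DIC; α₂ = 0.02587, so [CO3²⁻] = 0.02587 × 2.461 = 0.0637 mmol/kg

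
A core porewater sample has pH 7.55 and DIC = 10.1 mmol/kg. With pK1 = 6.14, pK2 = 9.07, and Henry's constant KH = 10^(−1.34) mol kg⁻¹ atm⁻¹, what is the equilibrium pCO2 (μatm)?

α₀ = 1 / (1 + K1/[H⁺] + K1K2/[H⁺]²) = 1 / (1 + 10^+1.41 + 10^-0.11)
   = 1 / (1 + 25.704 + 0.77625) = 1/27.480 = 0.03639
[CO2*] = α₀ × DIC = 0.03639 × 10.1 = 0.3675 mmol/kg
pCO2 = [CO2*]/KH = 3.675×10^-4 / 4.571×10^-2 = 8040 μatm

pCO2 = 8040 μatm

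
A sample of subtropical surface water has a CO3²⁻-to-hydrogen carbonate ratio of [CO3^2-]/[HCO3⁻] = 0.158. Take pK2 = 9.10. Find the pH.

From K2 = [H⁺][CO3^2-]/[HCO3⁻]:  pH = pK2 + log₁₀([CO3^2-]/[HCO3⁻])
log₁₀(0.158) = -0.801
pH = 9.10 + (-0.801) = 8.30

pH = 8.30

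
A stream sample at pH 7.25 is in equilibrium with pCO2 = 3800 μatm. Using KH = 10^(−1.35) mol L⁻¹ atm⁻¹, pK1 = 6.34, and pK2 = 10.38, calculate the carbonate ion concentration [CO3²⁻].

[CO3²⁻] = 1.02 μmol/L

[CO2*] = KH · pCO2 = 10^(−1.35) × 3800×10^-6 = 1.697×10^-4 mol/L
α₀ = 1/(1 + K1/[H⁺] + K1K2/[H⁺]²) = 1/(1 + 10^+0.91 + 10^-2.22) = 0.1095
DIC = [CO2*]/α₀ = 1.697×10^-4 / 0.1095 = 1.550 mmol/L
[CO3²⁻] = α₂·DIC; α₂ = 0.0006597, so [CO3²⁻] = 0.0006597 × 1.550 = 0.00102 mmol/L = 1.02 μmol/L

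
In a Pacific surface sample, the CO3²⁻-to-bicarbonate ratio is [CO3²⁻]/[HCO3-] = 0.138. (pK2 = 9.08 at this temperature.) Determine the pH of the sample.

pH = 8.22

From K2 = [H⁺][CO3²⁻]/[HCO3-]:  pH = pK2 + log₁₀([CO3²⁻]/[HCO3-])
log₁₀(0.138) = -0.860
pH = 9.08 + (-0.860) = 8.22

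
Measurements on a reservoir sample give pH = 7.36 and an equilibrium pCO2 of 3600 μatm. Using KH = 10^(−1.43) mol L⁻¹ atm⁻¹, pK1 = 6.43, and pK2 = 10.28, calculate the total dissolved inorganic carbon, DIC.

[CO2*] = KH · pCO2 = 10^(−1.43) × 3600×10^-6 = 1.338×10^-4 mol/L
α₀ = 1/(1 + K1/[H⁺] + K1K2/[H⁺]²) = 1/(1 + 10^+0.93 + 10^-1.99) = 0.1050
DIC = [CO2*]/α₀ = 1.338×10^-4 / 0.1050 = 1.27 mmol/L

DIC = 1.27 mmol/L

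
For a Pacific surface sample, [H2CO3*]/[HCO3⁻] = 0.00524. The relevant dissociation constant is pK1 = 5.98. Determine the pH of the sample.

From K1 = [H⁺][HCO3⁻]/[H2CO3*]:  pH = pK1 − log₁₀([H2CO3*]/[HCO3⁻])
log₁₀(0.00524) = -2.281
pH = 5.98 − (-2.281) = 8.26

pH = 8.26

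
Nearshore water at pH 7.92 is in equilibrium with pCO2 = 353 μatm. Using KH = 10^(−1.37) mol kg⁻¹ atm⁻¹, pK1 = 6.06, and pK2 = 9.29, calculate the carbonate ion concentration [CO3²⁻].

[CO2*] = KH · pCO2 = 10^(−1.37) × 353×10^-6 = 1.506×10^-5 mol/kg
α₀ = 1/(1 + K1/[H⁺] + K1K2/[H⁺]²) = 1/(1 + 10^+1.86 + 10^+0.49) = 0.01307
DIC = [CO2*]/α₀ = 1.506×10^-5 / 0.01307 = 1.152 mmol/kg
[CO3²⁻] = α₂·DIC; α₂ = 0.04038, so [CO3²⁻] = 0.04038 × 1.152 = 0.0465 mmol/kg

[CO3²⁻] = 0.0465 mmol/kg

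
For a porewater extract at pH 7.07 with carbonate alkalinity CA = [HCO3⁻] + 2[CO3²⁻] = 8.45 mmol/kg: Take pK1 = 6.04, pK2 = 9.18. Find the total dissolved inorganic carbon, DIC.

DIC = 9.16 mmol/kg

CA = [HCO3⁻] + 2[CO3²⁻] = (α₁ + 2α₂)·DIC
At pH 7.07: [H⁺]/K1 = 10^-1.03 = 0.093325, K2/[H⁺] = 10^-2.11 = 0.0077625
α₁ = 1/(1 + 0.093325 + 0.0077625) = 1/1.1011 = 0.9082; α₂ = α₁·K2/[H⁺] = 0.007050
α₁ + 2α₂ = 0.9223
DIC = CA / (α₁ + 2α₂) = 8.45 / 0.9223 = 9.16 mmol/kg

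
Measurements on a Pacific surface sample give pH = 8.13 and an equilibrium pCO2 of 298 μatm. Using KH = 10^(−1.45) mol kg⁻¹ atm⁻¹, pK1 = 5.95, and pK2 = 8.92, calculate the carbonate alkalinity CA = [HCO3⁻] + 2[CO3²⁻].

CA = 2.12 mmol/kg

[CO2*] = KH · pCO2 = 10^(−1.45) × 298×10^-6 = 1.057×10^-5 mol/kg
α₀ = 1/(1 + K1/[H⁺] + K1K2/[H⁺]²) = 1/(1 + 10^+2.18 + 10^+1.39) = 0.005653
DIC = [CO2*]/α₀ = 1.057×10^-5 / 0.005653 = 1.870 mmol/kg
CA = (α₁ + 2α₂)·DIC = (0.8556 + 2×0.1388) × 1.870 = 2.12 mmol/kg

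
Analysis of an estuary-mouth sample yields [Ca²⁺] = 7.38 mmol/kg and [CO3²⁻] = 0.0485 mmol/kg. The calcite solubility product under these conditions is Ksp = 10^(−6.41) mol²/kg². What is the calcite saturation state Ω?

Ksp = 10^(−6.41) = 3.890×10^-7
Ω = [Ca²⁺][CO3²⁻]/Ksp = (7.38×10^-3)(0.0485×10^-3) / 3.890×10^-7 = 0.920

Ω = 0.920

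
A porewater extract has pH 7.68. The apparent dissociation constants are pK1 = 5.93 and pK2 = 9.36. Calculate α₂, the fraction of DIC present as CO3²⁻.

α₂ = 0.0201

α₂ = 1 / (1 + [H⁺]/K2 + [H⁺]²/(K1K2)) = 1 / (1 + 10^+1.68 + 10^-0.07)
   = 1 / (1 + 47.863 + 0.85114) = 1/49.714 = 0.02011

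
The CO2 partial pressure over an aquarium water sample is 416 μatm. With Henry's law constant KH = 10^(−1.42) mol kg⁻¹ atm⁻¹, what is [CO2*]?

[CO2*] = 15.8 μmol/kg

KH = 10^(−1.42) = 3.802×10^-2 mol kg⁻¹ atm⁻¹
[CO2*] = KH · pCO2 = 3.802×10^-2 × 416×10^-6 atm = 1.58×10^-5 mol/kg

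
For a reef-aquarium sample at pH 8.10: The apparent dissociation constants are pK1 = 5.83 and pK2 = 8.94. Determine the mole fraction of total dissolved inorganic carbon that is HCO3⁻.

α₁ = 0.870

α₁ = 1 / (1 + [H⁺]/K1 + K2/[H⁺]) = 1 / (1 + 10^-2.27 + 10^-0.84)
   = 1 / (1 + 0.0053703 + 0.14454) = 1/1.1499 = 0.8696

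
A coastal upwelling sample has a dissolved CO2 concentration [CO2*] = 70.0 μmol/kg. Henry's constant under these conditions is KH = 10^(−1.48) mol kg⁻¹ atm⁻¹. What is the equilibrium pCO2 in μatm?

pCO2 = 2110 μatm

KH = 10^(−1.48) = 3.311×10^-2 mol kg⁻¹ atm⁻¹
pCO2 = [CO2*]/KH = 70.0×10^-6 / 3.311×10^-2 = 2.11×10^-3 atm = 2110 μatm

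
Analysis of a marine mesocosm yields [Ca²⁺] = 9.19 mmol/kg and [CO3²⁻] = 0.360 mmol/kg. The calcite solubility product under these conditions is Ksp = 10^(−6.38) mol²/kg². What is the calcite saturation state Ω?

Ω = 7.94

Ksp = 10^(−6.38) = 4.169×10^-7
Ω = [Ca²⁺][CO3²⁻]/Ksp = (9.19×10^-3)(0.360×10^-3) / 4.169×10^-7 = 7.94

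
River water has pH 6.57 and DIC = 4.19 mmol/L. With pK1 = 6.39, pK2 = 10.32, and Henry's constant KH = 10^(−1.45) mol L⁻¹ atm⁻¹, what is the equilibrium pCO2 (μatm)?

pCO2 = 4.70×10^4 μatm

α₀ = 1 / (1 + K1/[H⁺] + K1K2/[H⁺]²) = 1 / (1 + 10^+0.18 + 10^-3.57)
   = 1 / (1 + 1.5136 + 0.00026915) = 1/2.5138 = 0.3978
[CO2*] = α₀ × DIC = 0.3978 × 4.19 = 1.667 mmol/L
pCO2 = [CO2*]/KH = 1.667×10^-3 / 3.548×10^-2 = 4.70×10^4 μatm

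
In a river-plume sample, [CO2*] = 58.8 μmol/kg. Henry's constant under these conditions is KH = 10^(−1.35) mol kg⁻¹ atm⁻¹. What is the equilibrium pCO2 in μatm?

KH = 10^(−1.35) = 4.467×10^-2 mol kg⁻¹ atm⁻¹
pCO2 = [CO2*]/KH = 58.8×10^-6 / 4.467×10^-2 = 1.32×10^-3 atm = 1320 μatm

pCO2 = 1320 μatm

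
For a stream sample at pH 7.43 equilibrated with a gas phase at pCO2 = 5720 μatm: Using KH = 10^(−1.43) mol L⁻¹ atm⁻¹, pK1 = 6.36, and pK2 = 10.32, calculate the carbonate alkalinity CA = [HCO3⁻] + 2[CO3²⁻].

CA = 2.50 mmol/L

[CO2*] = KH · pCO2 = 10^(−1.43) × 5720×10^-6 = 2.125×10^-4 mol/L
α₀ = 1/(1 + K1/[H⁺] + K1K2/[H⁺]²) = 1/(1 + 10^+1.07 + 10^-1.82) = 0.07834
DIC = [CO2*]/α₀ = 2.125×10^-4 / 0.07834 = 2.713 mmol/L
CA = (α₁ + 2α₂)·DIC = (0.9205 + 2×0.001186) × 2.713 = 2.50 mmol/L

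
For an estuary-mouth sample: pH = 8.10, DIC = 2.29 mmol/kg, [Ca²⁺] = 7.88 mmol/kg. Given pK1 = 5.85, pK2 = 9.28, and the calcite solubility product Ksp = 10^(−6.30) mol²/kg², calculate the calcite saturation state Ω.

Ω = 2.22

α₂ = 1 / (1 + [H⁺]/K2 + [H⁺]²/(K1K2)) = 1 / (1 + 10^+1.18 + 10^-1.07)
   = 1 / (1 + 15.136 + 0.085114) = 1/16.221 = 0.06165
[CO3²⁻] = α₂ × DIC = 0.06165 × 2.29 = 0.1412 mmol/kg
Ksp = 10^(−6.30) = 5.012×10^-7
Ω = [Ca²⁺][CO3²⁻]/Ksp = (7.88×10^-3)(1.412×10^-4) / 5.012×10^-7 = 2.22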